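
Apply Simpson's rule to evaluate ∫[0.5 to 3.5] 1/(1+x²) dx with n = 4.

f(x) = 1/(1+x²)
a = 0.5, b = 3.5, n = 4
h = (b - a)/n = 0.750000

Simpson's rule: (h/3)[f(x₀) + 4f(x₁) + 2f(x₂) + ... + f(xₙ)]

x_0 = 0.5000, f(x_0) = 0.800000, coefficient = 1
x_1 = 1.2500, f(x_1) = 0.390244, coefficient = 4
x_2 = 2.0000, f(x_2) = 0.200000, coefficient = 2
x_3 = 2.7500, f(x_3) = 0.116788, coefficient = 4
x_4 = 3.5000, f(x_4) = 0.075472, coefficient = 1

I ≈ (0.750000/3) × 3.303601 = 0.825900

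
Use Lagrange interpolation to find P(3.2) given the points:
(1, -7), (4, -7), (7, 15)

Lagrange interpolation formula:
P(x) = Σ yᵢ × Lᵢ(x)
where Lᵢ(x) = Π_{j≠i} (x - xⱼ)/(xᵢ - xⱼ)

L_0(3.2) = (3.2 - 4)/(1 - 4) × (3.2 - 7)/(1 - 7) = 0.168889
L_1(3.2) = (3.2 - 1)/(4 - 1) × (3.2 - 7)/(4 - 7) = 0.928889
L_2(3.2) = (3.2 - 1)/(7 - 1) × (3.2 - 4)/(7 - 4) = -0.097778

P(3.2) = (-7)×L_0(3.2) + (-7)×L_1(3.2) + 15×L_2(3.2)
P(3.2) = -9.151111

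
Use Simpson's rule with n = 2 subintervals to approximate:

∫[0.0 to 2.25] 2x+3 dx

f(x) = 2x+3
a = 0.0, b = 2.25, n = 2
h = (b - a)/n = 1.125000

Simpson's rule: (h/3)[f(x₀) + 4f(x₁) + 2f(x₂) + ... + f(xₙ)]

x_0 = 0.0000, f(x_0) = 3.000000, coefficient = 1
x_1 = 1.1250, f(x_1) = 5.250000, coefficient = 4
x_2 = 2.2500, f(x_2) = 7.500000, coefficient = 1

I ≈ (1.125000/3) × 31.500000 = 11.812500
Exact value: 11.812500
Error: 0.000000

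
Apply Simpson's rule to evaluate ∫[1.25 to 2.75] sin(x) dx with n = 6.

f(x) = sin(x)
a = 1.25, b = 2.75, n = 6
h = (b - a)/n = 0.250000

Simpson's rule: (h/3)[f(x₀) + 4f(x₁) + 2f(x₂) + ... + f(xₙ)]

x_0 = 1.2500, f(x_0) = 0.948985, coefficient = 1
x_1 = 1.5000, f(x_1) = 0.997495, coefficient = 4
x_2 = 1.7500, f(x_2) = 0.983986, coefficient = 2
x_3 = 2.0000, f(x_3) = 0.909297, coefficient = 4
x_4 = 2.2500, f(x_4) = 0.778073, coefficient = 2
x_5 = 2.5000, f(x_5) = 0.598472, coefficient = 4
x_6 = 2.7500, f(x_6) = 0.381661, coefficient = 1

I ≈ (0.250000/3) × 14.875822 = 1.239652
Exact value: 1.239625
Error: 0.000027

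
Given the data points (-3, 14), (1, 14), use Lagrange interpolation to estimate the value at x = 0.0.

Lagrange interpolation formula:
P(x) = Σ yᵢ × Lᵢ(x)
where Lᵢ(x) = Π_{j≠i} (x - xⱼ)/(xᵢ - xⱼ)

L_0(0.0) = (0.0 - 1)/(-3 - 1) = 0.250000
L_1(0.0) = (0.0 - (-3))/(1 - (-3)) = 0.750000

P(0.0) = 14×L_0(0.0) + 14×L_1(0.0)
P(0.0) = 14.000000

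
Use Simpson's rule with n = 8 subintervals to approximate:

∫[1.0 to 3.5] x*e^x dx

f(x) = x*e^x
a = 1.0, b = 3.5, n = 8
h = (b - a)/n = 0.312500

Simpson's rule: (h/3)[f(x₀) + 4f(x₁) + 2f(x₂) + ... + f(xₙ)]

x_0 = 1.0000, f(x_0) = 2.718282, coefficient = 1
x_1 = 1.3125, f(x_1) = 4.876529, coefficient = 4
x_2 = 1.6250, f(x_2) = 8.252431, coefficient = 2
x_3 = 1.9375, f(x_3) = 13.448916, coefficient = 4
x_4 = 2.2500, f(x_4) = 21.347406, coefficient = 2
x_5 = 2.5625, f(x_5) = 33.231006, coefficient = 4
x_6 = 2.8750, f(x_6) = 50.960594, coefficient = 2
x_7 = 3.1875, f(x_7) = 77.226056, coefficient = 4
x_8 = 3.5000, f(x_8) = 115.904082, coefficient = 1

I ≈ (0.312500/3) × 794.873250 = 82.799297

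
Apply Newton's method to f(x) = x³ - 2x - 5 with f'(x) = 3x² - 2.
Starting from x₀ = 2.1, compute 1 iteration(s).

f(x) = x³ - 2x - 5
f'(x) = 3x² - 2
x₀ = 2.1

Newton-Raphson formula: x_{n+1} = x_n - f(x_n)/f'(x_n)

Iteration 1:
  f(2.100000) = 0.061000
  f'(2.100000) = 11.230000
  x_1 = 2.100000 - 0.061000/11.230000 = 2.094568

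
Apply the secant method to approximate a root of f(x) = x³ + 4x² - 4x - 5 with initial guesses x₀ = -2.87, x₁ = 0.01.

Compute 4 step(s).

f(x) = x³ + 4x² - 4x - 5
x₀ = -2.87, x₁ = 0.01

Secant formula: x_{n+1} = x_n - f(x_n)(x_n - x_{n-1})/(f(x_n) - f(x_{n-1}))

Iteration 1:
  f(-2.870000) = 15.787697
  f(0.010000) = -5.039599
  x_2 = 0.010000 - (-5.039599)×(0.010000 - (-2.870000))/(-5.039599 - 15.787697)
       = -0.686876
Iteration 2:
  f(0.010000) = -5.039599
  f(-0.686876) = -0.689368
  x_3 = -0.686876 - (-0.689368)×(-0.686876 - 0.010000)/(-0.689368 - (-5.039599))
       = -0.797308
Iteration 3:
  f(-0.686876) = -0.689368
  f(-0.797308) = 0.225183
  x_4 = -0.797308 - 0.225183×(-0.797308 - (-0.686876))/(0.225183 - (-0.689368))
       = -0.770117
Iteration 4:
  f(-0.797308) = 0.225183
  f(-0.770117) = -0.003951
  x_5 = -0.770117 - (-0.003951)×(-0.770117 - (-0.797308))/(-0.003951 - 0.225183)
       = -0.770586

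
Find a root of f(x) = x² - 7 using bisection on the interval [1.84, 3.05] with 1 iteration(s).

f(x) = x² - 7
Initial interval: [1.84, 3.05]

Iteration 1:
  c_1 = (1.840000 + 3.050000)/2 = 2.445000
  f(c_1) = f(2.445000) = -1.021975
  f(a) × f(c) ≥ 0, new interval: [2.445000, 3.050000]

After 1 iteration(s), the approximation is c_1 = 2.445000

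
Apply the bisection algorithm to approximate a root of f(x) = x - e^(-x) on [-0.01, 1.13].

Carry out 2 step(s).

f(x) = x - e^(-x)
Initial interval: [-0.01, 1.13]

Iteration 1:
  c_1 = (-0.010000 + 1.130000)/2 = 0.560000
  f(c_1) = f(0.560000) = -0.011209
  f(a) × f(c) ≥ 0, new interval: [0.560000, 1.130000]
Iteration 2:
  c_2 = (0.560000 + 1.130000)/2 = 0.845000
  f(c_2) = f(0.845000) = 0.415443
  f(a) × f(c) < 0, new interval: [0.560000, 0.845000]

After 2 iteration(s), the approximation is c_2 = 0.845000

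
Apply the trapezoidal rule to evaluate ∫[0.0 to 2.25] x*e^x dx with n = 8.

f(x) = x*e^x
a = 0.0, b = 2.25, n = 8
h = (b - a)/n = 0.281250

Trapezoidal rule: (h/2)[f(x₀) + 2f(x₁) + 2f(x₂) + ... + f(xₙ)]

x_0 = 0.0000, f(x_0) = 0.000000, coefficient = 1
x_1 = 0.2812, f(x_1) = 0.372596, coefficient = 2
x_2 = 0.5625, f(x_2) = 0.987218, coefficient = 2
x_3 = 0.8438, f(x_3) = 1.961778, coefficient = 2
x_4 = 1.1250, f(x_4) = 3.465244, coefficient = 2
x_5 = 1.4062, f(x_5) = 5.738378, coefficient = 2
x_6 = 1.6875, f(x_6) = 9.122539, coefficient = 2
x_7 = 1.9688, f(x_7) = 14.099634, coefficient = 2
x_8 = 2.2500, f(x_8) = 21.347406, coefficient = 1

I ≈ (0.281250/2) × 92.842178 = 13.055931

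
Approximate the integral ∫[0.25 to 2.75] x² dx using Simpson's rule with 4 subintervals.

f(x) = x²
a = 0.25, b = 2.75, n = 4
h = (b - a)/n = 0.625000

Simpson's rule: (h/3)[f(x₀) + 4f(x₁) + 2f(x₂) + ... + f(xₙ)]

x_0 = 0.2500, f(x_0) = 0.062500, coefficient = 1
x_1 = 0.8750, f(x_1) = 0.765625, coefficient = 4
x_2 = 1.5000, f(x_2) = 2.250000, coefficient = 2
x_3 = 2.1250, f(x_3) = 4.515625, coefficient = 4
x_4 = 2.7500, f(x_4) = 7.562500, coefficient = 1

I ≈ (0.625000/3) × 33.250000 = 6.927083
Exact value: 6.927083
Error: 0.000000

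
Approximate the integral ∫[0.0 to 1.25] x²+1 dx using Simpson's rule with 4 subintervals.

f(x) = x²+1
a = 0.0, b = 1.25, n = 4
h = (b - a)/n = 0.312500

Simpson's rule: (h/3)[f(x₀) + 4f(x₁) + 2f(x₂) + ... + f(xₙ)]

x_0 = 0.0000, f(x_0) = 1.000000, coefficient = 1
x_1 = 0.3125, f(x_1) = 1.097656, coefficient = 4
x_2 = 0.6250, f(x_2) = 1.390625, coefficient = 2
x_3 = 0.9375, f(x_3) = 1.878906, coefficient = 4
x_4 = 1.2500, f(x_4) = 2.562500, coefficient = 1

I ≈ (0.312500/3) × 18.250000 = 1.901042
Exact value: 1.901042
Error: 0.000000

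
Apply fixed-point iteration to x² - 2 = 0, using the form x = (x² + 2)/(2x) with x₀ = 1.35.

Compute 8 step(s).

Equation: x² - 2 = 0
Fixed-point form: x = (x² + 2)/(2x)
x₀ = 1.35

x_1 = g(1.350000) = 1.415741
x_2 = g(1.415741) = 1.414214
x_3 = g(1.414214) = 1.414214
x_4 = g(1.414214) = 1.414214
x_5 = g(1.414214) = 1.414214
x_6 = g(1.414214) = 1.414214
x_7 = g(1.414214) = 1.414214
x_8 = g(1.414214) = 1.414214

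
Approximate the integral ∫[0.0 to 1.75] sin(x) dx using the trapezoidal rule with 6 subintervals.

f(x) = sin(x)
a = 0.0, b = 1.75, n = 6
h = (b - a)/n = 0.291667

Trapezoidal rule: (h/2)[f(x₀) + 2f(x₁) + 2f(x₂) + ... + f(xₙ)]

x_0 = 0.0000, f(x_0) = 0.000000, coefficient = 1
x_1 = 0.2917, f(x_1) = 0.287549, coefficient = 2
x_2 = 0.5833, f(x_2) = 0.550809, coefficient = 2
x_3 = 0.8750, f(x_3) = 0.767544, coefficient = 2
x_4 = 1.1667, f(x_4) = 0.919445, coefficient = 2
x_5 = 1.4583, f(x_5) = 0.993683, coefficient = 2
x_6 = 1.7500, f(x_6) = 0.983986, coefficient = 1

I ≈ (0.291667/2) × 8.022044 = 1.169881
Exact value: 1.178246
Error: 0.008365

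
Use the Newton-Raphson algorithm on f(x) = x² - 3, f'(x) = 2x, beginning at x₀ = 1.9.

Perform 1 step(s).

f(x) = x² - 3
f'(x) = 2x
x₀ = 1.9

Newton-Raphson formula: x_{n+1} = x_n - f(x_n)/f'(x_n)

Iteration 1:
  f(1.900000) = 0.610000
  f'(1.900000) = 3.800000
  x_1 = 1.900000 - 0.610000/3.800000 = 1.739474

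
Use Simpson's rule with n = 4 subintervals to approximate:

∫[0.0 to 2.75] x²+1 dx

f(x) = x²+1
a = 0.0, b = 2.75, n = 4
h = (b - a)/n = 0.687500

Simpson's rule: (h/3)[f(x₀) + 4f(x₁) + 2f(x₂) + ... + f(xₙ)]

x_0 = 0.0000, f(x_0) = 1.000000, coefficient = 1
x_1 = 0.6875, f(x_1) = 1.472656, coefficient = 4
x_2 = 1.3750, f(x_2) = 2.890625, coefficient = 2
x_3 = 2.0625, f(x_3) = 5.253906, coefficient = 4
x_4 = 2.7500, f(x_4) = 8.562500, coefficient = 1

I ≈ (0.687500/3) × 42.250000 = 9.682292
Exact value: 9.682292
Error: 0.000000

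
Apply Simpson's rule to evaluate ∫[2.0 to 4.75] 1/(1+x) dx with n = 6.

f(x) = 1/(1+x)
a = 2.0, b = 4.75, n = 6
h = (b - a)/n = 0.458333

Simpson's rule: (h/3)[f(x₀) + 4f(x₁) + 2f(x₂) + ... + f(xₙ)]

x_0 = 2.0000, f(x_0) = 0.333333, coefficient = 1
x_1 = 2.4583, f(x_1) = 0.289157, coefficient = 4
x_2 = 2.9167, f(x_2) = 0.255319, coefficient = 2
x_3 = 3.3750, f(x_3) = 0.228571, coefficient = 4
x_4 = 3.8333, f(x_4) = 0.206897, coefficient = 2
x_5 = 4.2917, f(x_5) = 0.188976, coefficient = 4
x_6 = 4.7500, f(x_6) = 0.173913, coefficient = 1

I ≈ (0.458333/3) × 4.258496 = 0.650603
Exact value: 0.650588
Error: 0.000016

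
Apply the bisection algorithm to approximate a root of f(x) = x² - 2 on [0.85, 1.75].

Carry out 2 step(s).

f(x) = x² - 2
Initial interval: [0.85, 1.75]

Iteration 1:
  c_1 = (0.850000 + 1.750000)/2 = 1.300000
  f(c_1) = f(1.300000) = -0.310000
  f(a) × f(c) ≥ 0, new interval: [1.300000, 1.750000]
Iteration 2:
  c_2 = (1.300000 + 1.750000)/2 = 1.525000
  f(c_2) = f(1.525000) = 0.325625
  f(a) × f(c) < 0, new interval: [1.300000, 1.525000]

After 2 iteration(s), the approximation is c_2 = 1.525000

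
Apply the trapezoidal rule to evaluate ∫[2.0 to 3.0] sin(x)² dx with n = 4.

f(x) = sin(x)²
a = 2.0, b = 3.0, n = 4
h = (b - a)/n = 0.250000

Trapezoidal rule: (h/2)[f(x₀) + 2f(x₁) + 2f(x₂) + ... + f(xₙ)]

x_0 = 2.0000, f(x_0) = 0.826822, coefficient = 1
x_1 = 2.2500, f(x_1) = 0.605398, coefficient = 2
x_2 = 2.5000, f(x_2) = 0.358169, coefficient = 2
x_3 = 2.7500, f(x_3) = 0.145665, coefficient = 2
x_4 = 3.0000, f(x_4) = 0.019915, coefficient = 1

I ≈ (0.250000/2) × 3.065201 = 0.383150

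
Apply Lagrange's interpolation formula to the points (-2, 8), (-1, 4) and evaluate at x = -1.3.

Lagrange interpolation formula:
P(x) = Σ yᵢ × Lᵢ(x)
where Lᵢ(x) = Π_{j≠i} (x - xⱼ)/(xᵢ - xⱼ)

L_0(-1.3) = (-1.3 - (-1))/(-2 - (-1)) = 0.300000
L_1(-1.3) = (-1.3 - (-2))/(-1 - (-2)) = 0.700000

P(-1.3) = 8×L_0(-1.3) + 4×L_1(-1.3)
P(-1.3) = 5.200000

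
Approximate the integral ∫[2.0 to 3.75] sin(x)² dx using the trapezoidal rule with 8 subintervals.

f(x) = sin(x)²
a = 2.0, b = 3.75, n = 8
h = (b - a)/n = 0.218750

Trapezoidal rule: (h/2)[f(x₀) + 2f(x₁) + 2f(x₂) + ... + f(xₙ)]

x_0 = 2.0000, f(x_0) = 0.826822, coefficient = 1
x_1 = 2.2188, f(x_1) = 0.635720, coefficient = 2
x_2 = 2.4375, f(x_2) = 0.419052, coefficient = 2
x_3 = 2.6562, f(x_3) = 0.217633, coefficient = 2
x_4 = 2.8750, f(x_4) = 0.069404, coefficient = 2
x_5 = 3.0938, f(x_5) = 0.002287, coefficient = 2
x_6 = 3.3125, f(x_6) = 0.028926, coefficient = 2
x_7 = 3.5312, f(x_7) = 0.144302, coefficient = 2
x_8 = 3.7500, f(x_8) = 0.326682, coefficient = 1

I ≈ (0.218750/2) × 4.188153 = 0.458079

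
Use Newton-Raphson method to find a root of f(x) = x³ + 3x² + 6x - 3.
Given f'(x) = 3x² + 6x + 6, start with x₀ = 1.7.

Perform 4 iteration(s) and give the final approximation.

f(x) = x³ + 3x² + 6x - 3
f'(x) = 3x² + 6x + 6
x₀ = 1.7

Newton-Raphson formula: x_{n+1} = x_n - f(x_n)/f'(x_n)

Iteration 1:
  f(1.700000) = 20.783000
  f'(1.700000) = 24.870000
  x_1 = 1.700000 - 20.783000/24.870000 = 0.864335
Iteration 2:
  f(0.864335) = 5.072952
  f'(0.864335) = 13.427230
  x_2 = 0.864335 - 5.072952/13.427230 = 0.486524
Iteration 3:
  f(0.486524) = 0.744422
  f'(0.486524) = 9.629259
  x_3 = 0.486524 - 0.744422/9.629259 = 0.409215
Iteration 4:
  f(0.409215) = 0.026191
  f'(0.409215) = 8.957665
  x_4 = 0.409215 - 0.026191/8.957665 = 0.406292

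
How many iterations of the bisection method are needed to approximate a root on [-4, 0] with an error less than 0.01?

We need (b-a)/2^n ≤ 0.01
(0 - (-4))/2^n ≤ 0.01
4/2^n ≤ 0.01
2^n ≥ 400
n ≥ log₂(400) = 8.64
n ≥ 9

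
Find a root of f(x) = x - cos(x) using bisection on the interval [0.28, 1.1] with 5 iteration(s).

f(x) = x - cos(x)
Initial interval: [0.28, 1.1]

Iteration 1:
  c_1 = (0.280000 + 1.100000)/2 = 0.690000
  f(c_1) = f(0.690000) = -0.081246
  f(a) × f(c) ≥ 0, new interval: [0.690000, 1.100000]
Iteration 2:
  c_2 = (0.690000 + 1.100000)/2 = 0.895000
  f(c_2) = f(0.895000) = 0.269481
  f(a) × f(c) < 0, new interval: [0.690000, 0.895000]
Iteration 3:
  c_3 = (0.690000 + 0.895000)/2 = 0.792500
  f(c_3) = f(0.792500) = 0.090433
  f(a) × f(c) < 0, new interval: [0.690000, 0.792500]
Iteration 4:
  c_4 = (0.690000 + 0.792500)/2 = 0.741250
  f(c_4) = f(0.741250) = 0.003625
  f(a) × f(c) < 0, new interval: [0.690000, 0.741250]
Iteration 5:
  c_5 = (0.690000 + 0.741250)/2 = 0.715625
  f(c_5) = f(0.715625) = -0.039058
  f(a) × f(c) ≥ 0, new interval: [0.715625, 0.741250]

After 5 iteration(s), the approximation is c_5 = 0.715625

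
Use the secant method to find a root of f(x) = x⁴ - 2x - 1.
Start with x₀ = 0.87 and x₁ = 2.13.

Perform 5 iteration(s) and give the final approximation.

f(x) = x⁴ - 2x - 1
x₀ = 0.87, x₁ = 2.13

Secant formula: x_{n+1} = x_n - f(x_n)(x_n - x_{n-1})/(f(x_n) - f(x_{n-1}))

Iteration 1:
  f(0.870000) = -2.167102
  f(2.130000) = 15.323462
  x_2 = 2.130000 - 15.323462×(2.130000 - 0.870000)/(15.323462 - (-2.167102))
       = 1.026116
Iteration 2:
  f(2.130000) = 15.323462
  f(1.026116) = -1.943605
  x_3 = 1.026116 - (-1.943605)×(1.026116 - 2.130000)/(-1.943605 - 15.323462)
       = 1.150370
Iteration 3:
  f(1.026116) = -1.943605
  f(1.150370) = -1.549480
  x_4 = 1.150370 - (-1.549480)×(1.150370 - 1.026116)/(-1.549480 - (-1.943605))
       = 1.638872
Iteration 4:
  f(1.150370) = -1.549480
  f(1.638872) = 2.936315
  x_5 = 1.638872 - 2.936315×(1.638872 - 1.150370)/(2.936315 - (-1.549480))
       = 1.319108
Iteration 5:
  f(1.638872) = 2.936315
  f(1.319108) = -0.610456
  x_6 = 1.319108 - (-0.610456)×(1.319108 - 1.638872)/(-0.610456 - 2.936315)
       = 1.374144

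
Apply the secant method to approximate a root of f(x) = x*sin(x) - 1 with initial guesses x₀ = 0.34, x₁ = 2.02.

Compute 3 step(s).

f(x) = x*sin(x) - 1
x₀ = 0.34, x₁ = 2.02

Secant formula: x_{n+1} = x_n - f(x_n)(x_n - x_{n-1})/(f(x_n) - f(x_{n-1}))

Iteration 1:
  f(0.340000) = -0.886614
  f(2.020000) = 0.819602
  x_2 = 2.020000 - 0.819602×(2.020000 - 0.340000)/(0.819602 - (-0.886614))
       = 1.212991
Iteration 2:
  f(2.020000) = 0.819602
  f(1.212991) = 0.136170
  x_3 = 1.212991 - 0.136170×(1.212991 - 2.020000)/(0.136170 - 0.819602)
       = 1.052200
Iteration 3:
  f(1.212991) = 0.136170
  f(1.052200) = -0.086148
  x_4 = 1.052200 - (-0.086148)×(1.052200 - 1.212991)/(-0.086148 - 0.136170)
       = 1.114506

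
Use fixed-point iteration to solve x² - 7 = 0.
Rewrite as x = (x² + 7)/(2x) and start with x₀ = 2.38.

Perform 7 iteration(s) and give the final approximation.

Equation: x² - 7 = 0
Fixed-point form: x = (x² + 7)/(2x)
x₀ = 2.38

x_1 = g(2.380000) = 2.660588
x_2 = g(2.660588) = 2.645793
x_3 = g(2.645793) = 2.645751
x_4 = g(2.645751) = 2.645751
x_5 = g(2.645751) = 2.645751
x_6 = g(2.645751) = 2.645751
x_7 = g(2.645751) = 2.645751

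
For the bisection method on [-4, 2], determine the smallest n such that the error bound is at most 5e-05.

We need (b-a)/2^n ≤ 5e-05
(2 - (-4))/2^n ≤ 5e-05
6/2^n ≤ 5e-05
2^n ≥ 120000
n ≥ log₂(120000) = 16.87
n ≥ 17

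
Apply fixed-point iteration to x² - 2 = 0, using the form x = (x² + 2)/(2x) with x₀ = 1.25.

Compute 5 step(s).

Equation: x² - 2 = 0
Fixed-point form: x = (x² + 2)/(2x)
x₀ = 1.25

x_1 = g(1.250000) = 1.425000
x_2 = g(1.425000) = 1.414254
x_3 = g(1.414254) = 1.414214
x_4 = g(1.414214) = 1.414214
x_5 = g(1.414214) = 1.414214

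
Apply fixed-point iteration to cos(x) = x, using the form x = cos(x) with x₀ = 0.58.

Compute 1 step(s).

Equation: cos(x) = x
Fixed-point form: x = cos(x)
x₀ = 0.58

x_1 = g(0.580000) = 0.836463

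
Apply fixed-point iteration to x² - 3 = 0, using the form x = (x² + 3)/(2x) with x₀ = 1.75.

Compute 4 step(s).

Equation: x² - 3 = 0
Fixed-point form: x = (x² + 3)/(2x)
x₀ = 1.75

x_1 = g(1.750000) = 1.732143
x_2 = g(1.732143) = 1.732051
x_3 = g(1.732051) = 1.732051
x_4 = g(1.732051) = 1.732051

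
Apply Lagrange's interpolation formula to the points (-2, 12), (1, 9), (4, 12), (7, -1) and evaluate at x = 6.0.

Lagrange interpolation formula:
P(x) = Σ yᵢ × Lᵢ(x)
where Lᵢ(x) = Π_{j≠i} (x - xⱼ)/(xᵢ - xⱼ)

L_0(6.0) = (6.0 - 1)/(-2 - 1) × (6.0 - 4)/(-2 - 4) × (6.0 - 7)/(-2 - 7) = 0.061728
L_1(6.0) = (6.0 - (-2))/(1 - (-2)) × (6.0 - 4)/(1 - 4) × (6.0 - 7)/(1 - 7) = -0.296296
L_2(6.0) = (6.0 - (-2))/(4 - (-2)) × (6.0 - 1)/(4 - 1) × (6.0 - 7)/(4 - 7) = 0.740741
L_3(6.0) = (6.0 - (-2))/(7 - (-2)) × (6.0 - 1)/(7 - 1) × (6.0 - 4)/(7 - 4) = 0.493827

P(6.0) = 12×L_0(6.0) + 9×L_1(6.0) + 12×L_2(6.0) + (-1)×L_3(6.0)
P(6.0) = 6.469136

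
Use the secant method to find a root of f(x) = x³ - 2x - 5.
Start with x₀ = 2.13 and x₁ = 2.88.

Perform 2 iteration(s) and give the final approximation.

f(x) = x³ - 2x - 5
x₀ = 2.13, x₁ = 2.88

Secant formula: x_{n+1} = x_n - f(x_n)(x_n - x_{n-1})/(f(x_n) - f(x_{n-1}))

Iteration 1:
  f(2.130000) = 0.403597
  f(2.880000) = 13.127872
  x_2 = 2.880000 - 13.127872×(2.880000 - 2.130000)/(13.127872 - 0.403597)
       = 2.106211
Iteration 2:
  f(2.880000) = 13.127872
  f(2.106211) = 0.130993
  x_3 = 2.106211 - 0.130993×(2.106211 - 2.880000)/(0.130993 - 13.127872)
       = 2.098412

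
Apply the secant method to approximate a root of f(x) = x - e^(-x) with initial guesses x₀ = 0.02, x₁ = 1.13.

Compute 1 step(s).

f(x) = x - e^(-x)
x₀ = 0.02, x₁ = 1.13

Secant formula: x_{n+1} = x_n - f(x_n)(x_n - x_{n-1})/(f(x_n) - f(x_{n-1}))

Iteration 1:
  f(0.020000) = -0.960199
  f(1.130000) = 0.806967
  x_2 = 1.130000 - 0.806967×(1.130000 - 0.020000)/(0.806967 - (-0.960199))
       = 0.623124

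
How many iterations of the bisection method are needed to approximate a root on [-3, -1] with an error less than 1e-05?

We need (b-a)/2^n ≤ 1e-05
(-1 - (-3))/2^n ≤ 1e-05
2/2^n ≤ 1e-05
2^n ≥ 200000
n ≥ log₂(200000) = 17.61
n ≥ 18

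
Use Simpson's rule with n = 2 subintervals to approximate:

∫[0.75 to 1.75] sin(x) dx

f(x) = sin(x)
a = 0.75, b = 1.75, n = 2
h = (b - a)/n = 0.500000

Simpson's rule: (h/3)[f(x₀) + 4f(x₁) + 2f(x₂) + ... + f(xₙ)]

x_0 = 0.7500, f(x_0) = 0.681639, coefficient = 1
x_1 = 1.2500, f(x_1) = 0.948985, coefficient = 4
x_2 = 1.7500, f(x_2) = 0.983986, coefficient = 1

I ≈ (0.500000/3) × 5.461563 = 0.910261
Exact value: 0.909935
Error: 0.000326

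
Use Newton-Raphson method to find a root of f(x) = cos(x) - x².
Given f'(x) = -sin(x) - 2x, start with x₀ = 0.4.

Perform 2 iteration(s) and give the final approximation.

f(x) = cos(x) - x²
f'(x) = -sin(x) - 2x
x₀ = 0.4

Newton-Raphson formula: x_{n+1} = x_n - f(x_n)/f'(x_n)

Iteration 1:
  f(0.400000) = 0.761061
  f'(0.400000) = -1.189418
  x_1 = 0.400000 - 0.761061/(-1.189418) = 1.039860
Iteration 2:
  f(1.039860) = -0.574967
  f'(1.039860) = -2.942053
  x_2 = 1.039860 - (-0.574967)/(-2.942053) = 0.844429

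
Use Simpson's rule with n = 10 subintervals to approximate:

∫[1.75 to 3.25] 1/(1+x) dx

f(x) = 1/(1+x)
a = 1.75, b = 3.25, n = 10
h = (b - a)/n = 0.150000

Simpson's rule: (h/3)[f(x₀) + 4f(x₁) + 2f(x₂) + ... + f(xₙ)]

x_0 = 1.7500, f(x_0) = 0.363636, coefficient = 1
x_1 = 1.9000, f(x_1) = 0.344828, coefficient = 4
x_2 = 2.0500, f(x_2) = 0.327869, coefficient = 2
x_3 = 2.2000, f(x_3) = 0.312500, coefficient = 4
x_4 = 2.3500, f(x_4) = 0.298507, coefficient = 2
x_5 = 2.5000, f(x_5) = 0.285714, coefficient = 4
x_6 = 2.6500, f(x_6) = 0.273973, coefficient = 2
x_7 = 2.8000, f(x_7) = 0.263158, coefficient = 4
x_8 = 2.9500, f(x_8) = 0.253165, coefficient = 2
x_9 = 3.1000, f(x_9) = 0.243902, coefficient = 4
x_10 = 3.2500, f(x_10) = 0.235294, coefficient = 1

I ≈ (0.150000/3) × 8.706366 = 0.435318
Exact value: 0.435318
Error: 0.000000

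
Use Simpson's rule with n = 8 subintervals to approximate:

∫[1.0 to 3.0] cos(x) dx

f(x) = cos(x)
a = 1.0, b = 3.0, n = 8
h = (b - a)/n = 0.250000

Simpson's rule: (h/3)[f(x₀) + 4f(x₁) + 2f(x₂) + ... + f(xₙ)]

x_0 = 1.0000, f(x_0) = 0.540302, coefficient = 1
x_1 = 1.2500, f(x_1) = 0.315322, coefficient = 4
x_2 = 1.5000, f(x_2) = 0.070737, coefficient = 2
x_3 = 1.7500, f(x_3) = -0.178246, coefficient = 4
x_4 = 2.0000, f(x_4) = -0.416147, coefficient = 2
x_5 = 2.2500, f(x_5) = -0.628174, coefficient = 4
x_6 = 2.5000, f(x_6) = -0.801144, coefficient = 2
x_7 = 2.7500, f(x_7) = -0.924302, coefficient = 4
x_8 = 3.0000, f(x_8) = -0.989992, coefficient = 1

I ≈ (0.250000/3) × -8.404395 = -0.700366
Exact value: -0.700351
Error: 0.000015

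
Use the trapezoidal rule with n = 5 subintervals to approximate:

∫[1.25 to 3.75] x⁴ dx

f(x) = x⁴
a = 1.25, b = 3.75, n = 5
h = (b - a)/n = 0.500000

Trapezoidal rule: (h/2)[f(x₀) + 2f(x₁) + 2f(x₂) + ... + f(xₙ)]

x_0 = 1.2500, f(x_0) = 2.441406, coefficient = 1
x_1 = 1.7500, f(x_1) = 9.378906, coefficient = 2
x_2 = 2.2500, f(x_2) = 25.628906, coefficient = 2
x_3 = 2.7500, f(x_3) = 57.191406, coefficient = 2
x_4 = 3.2500, f(x_4) = 111.566406, coefficient = 2
x_5 = 3.7500, f(x_5) = 197.753906, coefficient = 1

I ≈ (0.500000/2) × 607.726562 = 151.931641
Exact value: 147.705078
Error: 4.226562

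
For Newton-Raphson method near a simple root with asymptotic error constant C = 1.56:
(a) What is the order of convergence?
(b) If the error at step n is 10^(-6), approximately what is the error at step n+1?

(a) Newton-Raphson has quadratic (order 2) convergence near simple roots.
    This means |e_{n+1}| ≈ C|e_n|².

(b) With |e_n| = 10^(-6) and C = 1.56:
    |e_{n+1}| ≈ 1.56 × (10^(-6))² = 1.56 × 10^(-12)

(a) 2 (quadratic); (b) |e_{n+1}| ≈ 1.560e-12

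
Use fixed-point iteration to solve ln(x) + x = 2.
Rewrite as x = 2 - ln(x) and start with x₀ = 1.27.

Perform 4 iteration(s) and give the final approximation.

Equation: ln(x) + x = 2
Fixed-point form: x = 2 - ln(x)
x₀ = 1.27

x_1 = g(1.270000) = 1.760983
x_2 = g(1.760983) = 1.434128
x_3 = g(1.434128) = 1.639443
x_4 = g(1.639443) = 1.505643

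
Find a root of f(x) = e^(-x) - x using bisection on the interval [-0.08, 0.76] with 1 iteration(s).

f(x) = e^(-x) - x
Initial interval: [-0.08, 0.76]

Iteration 1:
  c_1 = (-0.080000 + 0.760000)/2 = 0.340000
  f(c_1) = f(0.340000) = 0.371770
  f(a) × f(c) ≥ 0, new interval: [0.340000, 0.760000]

After 1 iteration(s), the approximation is c_1 = 0.340000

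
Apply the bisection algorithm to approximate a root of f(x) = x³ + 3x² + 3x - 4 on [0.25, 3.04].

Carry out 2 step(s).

f(x) = x³ + 3x² + 3x - 4
Initial interval: [0.25, 3.04]

Iteration 1:
  c_1 = (0.250000 + 3.040000)/2 = 1.645000
  f(c_1) = f(1.645000) = 13.504486
  f(a) × f(c) < 0, new interval: [0.250000, 1.645000]
Iteration 2:
  c_2 = (0.250000 + 1.645000)/2 = 0.947500
  f(c_2) = f(0.947500) = 2.386393
  f(a) × f(c) < 0, new interval: [0.250000, 0.947500]

After 2 iteration(s), the approximation is c_2 = 0.947500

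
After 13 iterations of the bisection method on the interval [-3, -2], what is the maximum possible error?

Bisection error bound: |error| ≤ (b-a)/2^n
|error| ≤ (-2 - (-3))/2^13 = 1/2^13
|error| ≤ 0.0001220703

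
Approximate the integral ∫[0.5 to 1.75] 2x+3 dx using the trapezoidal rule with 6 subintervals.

f(x) = 2x+3
a = 0.5, b = 1.75, n = 6
h = (b - a)/n = 0.208333

Trapezoidal rule: (h/2)[f(x₀) + 2f(x₁) + 2f(x₂) + ... + f(xₙ)]

x_0 = 0.5000, f(x_0) = 4.000000, coefficient = 1
x_1 = 0.7083, f(x_1) = 4.416667, coefficient = 2
x_2 = 0.9167, f(x_2) = 4.833333, coefficient = 2
x_3 = 1.1250, f(x_3) = 5.250000, coefficient = 2
x_4 = 1.3333, f(x_4) = 5.666667, coefficient = 2
x_5 = 1.5417, f(x_5) = 6.083333, coefficient = 2
x_6 = 1.7500, f(x_6) = 6.500000, coefficient = 1

I ≈ (0.208333/2) × 63.000000 = 6.562500
Exact value: 6.562500
Error: 0.000000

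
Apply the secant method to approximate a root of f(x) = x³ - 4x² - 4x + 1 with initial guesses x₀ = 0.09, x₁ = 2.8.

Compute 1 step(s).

f(x) = x³ - 4x² - 4x + 1
x₀ = 0.09, x₁ = 2.8

Secant formula: x_{n+1} = x_n - f(x_n)(x_n - x_{n-1})/(f(x_n) - f(x_{n-1}))

Iteration 1:
  f(0.090000) = 0.608329
  f(2.800000) = -19.608000
  x_2 = 2.800000 - (-19.608000)×(2.800000 - 0.090000)/(-19.608000 - 0.608329)
       = 0.171547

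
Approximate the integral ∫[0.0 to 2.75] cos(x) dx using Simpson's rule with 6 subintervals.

f(x) = cos(x)
a = 0.0, b = 2.75, n = 6
h = (b - a)/n = 0.458333

Simpson's rule: (h/3)[f(x₀) + 4f(x₁) + 2f(x₂) + ... + f(xₙ)]

x_0 = 0.0000, f(x_0) = 1.000000, coefficient = 1
x_1 = 0.4583, f(x_1) = 0.896791, coefficient = 4
x_2 = 0.9167, f(x_2) = 0.608469, coefficient = 2
x_3 = 1.3750, f(x_3) = 0.194548, coefficient = 4
x_4 = 1.8333, f(x_4) = -0.259531, coefficient = 2
x_5 = 2.2917, f(x_5) = -0.660039, coefficient = 4
x_6 = 2.7500, f(x_6) = -0.924302, coefficient = 1

I ≈ (0.458333/3) × 2.498773 = 0.381757
Exact value: 0.381661
Error: 0.000096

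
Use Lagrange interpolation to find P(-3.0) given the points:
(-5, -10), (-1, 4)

Lagrange interpolation formula:
P(x) = Σ yᵢ × Lᵢ(x)
where Lᵢ(x) = Π_{j≠i} (x - xⱼ)/(xᵢ - xⱼ)

L_0(-3.0) = (-3.0 - (-1))/(-5 - (-1)) = 0.500000
L_1(-3.0) = (-3.0 - (-5))/(-1 - (-5)) = 0.500000

P(-3.0) = (-10)×L_0(-3.0) + 4×L_1(-3.0)
P(-3.0) = -3.000000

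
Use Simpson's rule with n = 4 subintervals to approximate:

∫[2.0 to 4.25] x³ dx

f(x) = x³
a = 2.0, b = 4.25, n = 4
h = (b - a)/n = 0.562500

Simpson's rule: (h/3)[f(x₀) + 4f(x₁) + 2f(x₂) + ... + f(xₙ)]

x_0 = 2.0000, f(x_0) = 8.000000, coefficient = 1
x_1 = 2.5625, f(x_1) = 16.826416, coefficient = 4
x_2 = 3.1250, f(x_2) = 30.517578, coefficient = 2
x_3 = 3.6875, f(x_3) = 50.141357, coefficient = 4
x_4 = 4.2500, f(x_4) = 76.765625, coefficient = 1

I ≈ (0.562500/3) × 413.671875 = 77.563477
Exact value: 77.563477
Error: 0.000000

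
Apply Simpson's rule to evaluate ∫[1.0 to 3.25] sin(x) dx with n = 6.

f(x) = sin(x)
a = 1.0, b = 3.25, n = 6
h = (b - a)/n = 0.375000

Simpson's rule: (h/3)[f(x₀) + 4f(x₁) + 2f(x₂) + ... + f(xₙ)]

x_0 = 1.0000, f(x_0) = 0.841471, coefficient = 1
x_1 = 1.3750, f(x_1) = 0.980893, coefficient = 4
x_2 = 1.7500, f(x_2) = 0.983986, coefficient = 2
x_3 = 2.1250, f(x_3) = 0.850320, coefficient = 4
x_4 = 2.5000, f(x_4) = 0.598472, coefficient = 2
x_5 = 2.8750, f(x_5) = 0.263446, coefficient = 4
x_6 = 3.2500, f(x_6) = -0.108195, coefficient = 1

I ≈ (0.375000/3) × 12.276827 = 1.534603
Exact value: 1.534432
Error: 0.000171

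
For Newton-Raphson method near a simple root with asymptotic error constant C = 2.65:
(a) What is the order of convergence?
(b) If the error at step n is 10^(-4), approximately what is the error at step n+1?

(a) Newton-Raphson has quadratic (order 2) convergence near simple roots.
    This means |e_{n+1}| ≈ C|e_n|².

(b) With |e_n| = 10^(-4) and C = 2.65:
    |e_{n+1}| ≈ 2.65 × (10^(-4))² = 2.65 × 10^(-8)

(a) 2 (quadratic); (b) |e_{n+1}| ≈ 2.650e-08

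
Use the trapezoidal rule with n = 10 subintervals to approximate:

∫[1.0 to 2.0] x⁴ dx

f(x) = x⁴
a = 1.0, b = 2.0, n = 10
h = (b - a)/n = 0.100000

Trapezoidal rule: (h/2)[f(x₀) + 2f(x₁) + 2f(x₂) + ... + f(xₙ)]

x_0 = 1.0000, f(x_0) = 1.000000, coefficient = 1
x_1 = 1.1000, f(x_1) = 1.464100, coefficient = 2
x_2 = 1.2000, f(x_2) = 2.073600, coefficient = 2
x_3 = 1.3000, f(x_3) = 2.856100, coefficient = 2
x_4 = 1.4000, f(x_4) = 3.841600, coefficient = 2
x_5 = 1.5000, f(x_5) = 5.062500, coefficient = 2
x_6 = 1.6000, f(x_6) = 6.553600, coefficient = 2
x_7 = 1.7000, f(x_7) = 8.352100, coefficient = 2
x_8 = 1.8000, f(x_8) = 10.497600, coefficient = 2
x_9 = 1.9000, f(x_9) = 13.032100, coefficient = 2
x_10 = 2.0000, f(x_10) = 16.000000, coefficient = 1

I ≈ (0.100000/2) × 124.466600 = 6.223330
Exact value: 6.200000
Error: 0.023330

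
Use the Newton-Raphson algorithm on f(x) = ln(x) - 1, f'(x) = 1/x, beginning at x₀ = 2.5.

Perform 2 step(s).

f(x) = ln(x) - 1
f'(x) = 1/x
x₀ = 2.5

Newton-Raphson formula: x_{n+1} = x_n - f(x_n)/f'(x_n)

Iteration 1:
  f(2.500000) = -0.083709
  f'(2.500000) = 0.400000
  x_1 = 2.500000 - (-0.083709)/0.400000 = 2.709273
Iteration 2:
  f(2.709273) = -0.003320
  f'(2.709273) = 0.369103
  x_2 = 2.709273 - (-0.003320)/0.369103 = 2.718267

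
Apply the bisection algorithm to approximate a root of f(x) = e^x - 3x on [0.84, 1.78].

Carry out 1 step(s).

f(x) = e^x - 3x
Initial interval: [0.84, 1.78]

Iteration 1:
  c_1 = (0.840000 + 1.780000)/2 = 1.310000
  f(c_1) = f(1.310000) = -0.223826
  f(a) × f(c) ≥ 0, new interval: [1.310000, 1.780000]

After 1 iteration(s), the approximation is c_1 = 1.310000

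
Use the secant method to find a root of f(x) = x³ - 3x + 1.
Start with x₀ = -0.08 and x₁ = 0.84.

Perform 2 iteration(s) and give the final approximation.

f(x) = x³ - 3x + 1
x₀ = -0.08, x₁ = 0.84

Secant formula: x_{n+1} = x_n - f(x_n)(x_n - x_{n-1})/(f(x_n) - f(x_{n-1}))

Iteration 1:
  f(-0.080000) = 1.239488
  f(0.840000) = -0.927296
  x_2 = 0.840000 - (-0.927296)×(0.840000 - (-0.080000))/(-0.927296 - 1.239488)
       = 0.446277
Iteration 2:
  f(0.840000) = -0.927296
  f(0.446277) = -0.249949
  x_3 = 0.446277 - (-0.249949)×(0.446277 - 0.840000)/(-0.249949 - (-0.927296))
       = 0.300988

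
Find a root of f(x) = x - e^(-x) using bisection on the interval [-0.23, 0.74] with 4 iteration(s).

f(x) = x - e^(-x)
Initial interval: [-0.23, 0.74]

Iteration 1:
  c_1 = (-0.230000 + 0.740000)/2 = 0.255000
  f(c_1) = f(0.255000) = -0.519916
  f(a) × f(c) ≥ 0, new interval: [0.255000, 0.740000]
Iteration 2:
  c_2 = (0.255000 + 0.740000)/2 = 0.497500
  f(c_2) = f(0.497500) = -0.110549
  f(a) × f(c) ≥ 0, new interval: [0.497500, 0.740000]
Iteration 3:
  c_3 = (0.497500 + 0.740000)/2 = 0.618750
  f(c_3) = f(0.618750) = 0.080133
  f(a) × f(c) < 0, new interval: [0.497500, 0.618750]
Iteration 4:
  c_4 = (0.497500 + 0.618750)/2 = 0.558125
  f(c_4) = f(0.558125) = -0.014156
  f(a) × f(c) ≥ 0, new interval: [0.558125, 0.618750]

After 4 iteration(s), the approximation is c_4 = 0.558125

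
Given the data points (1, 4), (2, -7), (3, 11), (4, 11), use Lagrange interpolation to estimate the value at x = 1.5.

Lagrange interpolation formula:
P(x) = Σ yᵢ × Lᵢ(x)
where Lᵢ(x) = Π_{j≠i} (x - xⱼ)/(xᵢ - xⱼ)

L_0(1.5) = (1.5 - 2)/(1 - 2) × (1.5 - 3)/(1 - 3) × (1.5 - 4)/(1 - 4) = 0.312500
L_1(1.5) = (1.5 - 1)/(2 - 1) × (1.5 - 3)/(2 - 3) × (1.5 - 4)/(2 - 4) = 0.937500
L_2(1.5) = (1.5 - 1)/(3 - 1) × (1.5 - 2)/(3 - 2) × (1.5 - 4)/(3 - 4) = -0.312500
L_3(1.5) = (1.5 - 1)/(4 - 1) × (1.5 - 2)/(4 - 2) × (1.5 - 3)/(4 - 3) = 0.062500

P(1.5) = 4×L_0(1.5) + (-7)×L_1(1.5) + 11×L_2(1.5) + 11×L_3(1.5)
P(1.5) = -8.062500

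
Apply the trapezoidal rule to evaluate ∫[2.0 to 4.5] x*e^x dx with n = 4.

f(x) = x*e^x
a = 2.0, b = 4.5, n = 4
h = (b - a)/n = 0.625000

Trapezoidal rule: (h/2)[f(x₀) + 2f(x₁) + 2f(x₂) + ... + f(xₙ)]

x_0 = 2.0000, f(x_0) = 14.778112, coefficient = 1
x_1 = 2.6250, f(x_1) = 36.237007, coefficient = 2
x_2 = 3.2500, f(x_2) = 83.818605, coefficient = 2
x_3 = 3.8750, f(x_3) = 186.707956, coefficient = 2
x_4 = 4.5000, f(x_4) = 405.077091, coefficient = 1

I ≈ (0.625000/2) × 1033.382339 = 322.931981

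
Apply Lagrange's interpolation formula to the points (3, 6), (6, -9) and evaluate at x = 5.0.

Lagrange interpolation formula:
P(x) = Σ yᵢ × Lᵢ(x)
where Lᵢ(x) = Π_{j≠i} (x - xⱼ)/(xᵢ - xⱼ)

L_0(5.0) = (5.0 - 6)/(3 - 6) = 0.333333
L_1(5.0) = (5.0 - 3)/(6 - 3) = 0.666667

P(5.0) = 6×L_0(5.0) + (-9)×L_1(5.0)
P(5.0) = -4.000000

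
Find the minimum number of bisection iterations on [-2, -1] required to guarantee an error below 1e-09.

We need (b-a)/2^n ≤ 1e-09
(-1 - (-2))/2^n ≤ 1e-09
1/2^n ≤ 1e-09
2^n ≥ 1000000000
n ≥ log₂(1000000000) = 29.90
n ≥ 30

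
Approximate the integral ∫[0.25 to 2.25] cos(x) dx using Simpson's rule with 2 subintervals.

f(x) = cos(x)
a = 0.25, b = 2.25, n = 2
h = (b - a)/n = 1.000000

Simpson's rule: (h/3)[f(x₀) + 4f(x₁) + 2f(x₂) + ... + f(xₙ)]

x_0 = 0.2500, f(x_0) = 0.968912, coefficient = 1
x_1 = 1.2500, f(x_1) = 0.315322, coefficient = 4
x_2 = 2.2500, f(x_2) = -0.628174, coefficient = 1

I ≈ (1.000000/3) × 1.602028 = 0.534009
Exact value: 0.530669
Error: 0.003340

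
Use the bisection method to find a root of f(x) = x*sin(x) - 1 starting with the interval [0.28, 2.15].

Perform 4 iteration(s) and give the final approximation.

f(x) = x*sin(x) - 1
Initial interval: [0.28, 2.15]

Iteration 1:
  c_1 = (0.280000 + 2.150000)/2 = 1.215000
  f(c_1) = f(1.215000) = 0.138904
  f(a) × f(c) < 0, new interval: [0.280000, 1.215000]
Iteration 2:
  c_2 = (0.280000 + 1.215000)/2 = 0.747500
  f(c_2) = f(0.747500) = -0.491844
  f(a) × f(c) ≥ 0, new interval: [0.747500, 1.215000]
Iteration 3:
  c_3 = (0.747500 + 1.215000)/2 = 0.981250
  f(c_3) = f(0.981250) = -0.184392
  f(a) × f(c) ≥ 0, new interval: [0.981250, 1.215000]
Iteration 4:
  c_4 = (0.981250 + 1.215000)/2 = 1.098125
  f(c_4) = f(1.098125) = -0.022279
  f(a) × f(c) ≥ 0, new interval: [1.098125, 1.215000]

After 4 iteration(s), the approximation is c_4 = 1.098125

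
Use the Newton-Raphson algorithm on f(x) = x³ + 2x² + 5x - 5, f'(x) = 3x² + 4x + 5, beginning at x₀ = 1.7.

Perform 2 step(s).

f(x) = x³ + 2x² + 5x - 5
f'(x) = 3x² + 4x + 5
x₀ = 1.7

Newton-Raphson formula: x_{n+1} = x_n - f(x_n)/f'(x_n)

Iteration 1:
  f(1.700000) = 14.193000
  f'(1.700000) = 20.470000
  x_1 = 1.700000 - 14.193000/20.470000 = 1.006644
Iteration 2:
  f(1.006644) = 3.079947
  f'(1.006644) = 12.066571
  x_2 = 1.006644 - 3.079947/12.066571 = 0.751398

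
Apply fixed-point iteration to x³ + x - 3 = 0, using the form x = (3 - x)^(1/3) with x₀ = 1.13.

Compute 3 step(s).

Equation: x³ + x - 3 = 0
Fixed-point form: x = (3 - x)^(1/3)
x₀ = 1.13

x_1 = g(1.130000) = 1.232009
x_2 = g(1.232009) = 1.209187
x_3 = g(1.209187) = 1.214367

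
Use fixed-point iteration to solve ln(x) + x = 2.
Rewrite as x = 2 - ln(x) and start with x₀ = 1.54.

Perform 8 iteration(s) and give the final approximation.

Equation: ln(x) + x = 2
Fixed-point form: x = 2 - ln(x)
x₀ = 1.54

x_1 = g(1.540000) = 1.568218
x_2 = g(1.568218) = 1.550060
x_3 = g(1.550060) = 1.561706
x_4 = g(1.561706) = 1.554221
x_5 = g(1.554221) = 1.559025
x_6 = g(1.559025) = 1.555939
x_7 = g(1.555939) = 1.557921
x_8 = g(1.557921) = 1.556648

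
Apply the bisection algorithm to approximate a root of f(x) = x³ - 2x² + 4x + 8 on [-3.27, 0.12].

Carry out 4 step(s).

f(x) = x³ - 2x² + 4x + 8
Initial interval: [-3.27, 0.12]

Iteration 1:
  c_1 = (-3.270000 + 0.120000)/2 = -1.575000
  f(c_1) = f(-1.575000) = -7.168234
  f(a) × f(c) ≥ 0, new interval: [-1.575000, 0.120000]
Iteration 2:
  c_2 = (-1.575000 + 0.120000)/2 = -0.727500
  f(c_2) = f(-0.727500) = 3.646454
  f(a) × f(c) < 0, new interval: [-1.575000, -0.727500]
Iteration 3:
  c_3 = (-1.575000 + (-0.727500))/2 = -1.151250
  f(c_3) = f(-1.151250) = -0.781593
  f(a) × f(c) ≥ 0, new interval: [-1.151250, -0.727500]
Iteration 4:
  c_4 = (-1.151250 + (-0.727500))/2 = -0.939375
  f(c_4) = f(-0.939375) = 1.648721
  f(a) × f(c) < 0, new interval: [-1.151250, -0.939375]

After 4 iteration(s), the approximation is c_4 = -0.939375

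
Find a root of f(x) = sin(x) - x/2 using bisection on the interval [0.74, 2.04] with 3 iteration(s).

f(x) = sin(x) - x/2
Initial interval: [0.74, 2.04]

Iteration 1:
  c_1 = (0.740000 + 2.040000)/2 = 1.390000
  f(c_1) = f(1.390000) = 0.288701
  f(a) × f(c) ≥ 0, new interval: [1.390000, 2.040000]
Iteration 2:
  c_2 = (1.390000 + 2.040000)/2 = 1.715000
  f(c_2) = f(1.715000) = 0.132121
  f(a) × f(c) ≥ 0, new interval: [1.715000, 2.040000]
Iteration 3:
  c_3 = (1.715000 + 2.040000)/2 = 1.877500
  f(c_3) = f(1.877500) = 0.014584
  f(a) × f(c) ≥ 0, new interval: [1.877500, 2.040000]

After 3 iteration(s), the approximation is c_3 = 1.877500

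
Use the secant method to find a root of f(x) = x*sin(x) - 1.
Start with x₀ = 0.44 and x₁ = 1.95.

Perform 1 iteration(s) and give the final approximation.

f(x) = x*sin(x) - 1
x₀ = 0.44, x₁ = 1.95

Secant formula: x_{n+1} = x_n - f(x_n)(x_n - x_{n-1})/(f(x_n) - f(x_{n-1}))

Iteration 1:
  f(0.440000) = -0.812587
  f(1.950000) = 0.811471
  x_2 = 1.950000 - 0.811471×(1.950000 - 0.440000)/(0.811471 - (-0.812587))
       = 1.195518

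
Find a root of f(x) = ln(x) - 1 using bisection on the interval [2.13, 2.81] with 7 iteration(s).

f(x) = ln(x) - 1
Initial interval: [2.13, 2.81]

Iteration 1:
  c_1 = (2.130000 + 2.810000)/2 = 2.470000
  f(c_1) = f(2.470000) = -0.095782
  f(a) × f(c) ≥ 0, new interval: [2.470000, 2.810000]
Iteration 2:
  c_2 = (2.470000 + 2.810000)/2 = 2.640000
  f(c_2) = f(2.640000) = -0.029221
  f(a) × f(c) ≥ 0, new interval: [2.640000, 2.810000]
Iteration 3:
  c_3 = (2.640000 + 2.810000)/2 = 2.725000
  f(c_3) = f(2.725000) = 0.002468
  f(a) × f(c) < 0, new interval: [2.640000, 2.725000]
Iteration 4:
  c_4 = (2.640000 + 2.725000)/2 = 2.682500
  f(c_4) = f(2.682500) = -0.013251
  f(a) × f(c) ≥ 0, new interval: [2.682500, 2.725000]
Iteration 5:
  c_5 = (2.682500 + 2.725000)/2 = 2.703750
  f(c_5) = f(2.703750) = -0.005360
  f(a) × f(c) ≥ 0, new interval: [2.703750, 2.725000]
Iteration 6:
  c_6 = (2.703750 + 2.725000)/2 = 2.714375
  f(c_6) = f(2.714375) = -0.001438
  f(a) × f(c) ≥ 0, new interval: [2.714375, 2.725000]
Iteration 7:
  c_7 = (2.714375 + 2.725000)/2 = 2.719687
  f(c_7) = f(2.719687) = 0.000517
  f(a) × f(c) < 0, new interval: [2.714375, 2.719687]

After 7 iteration(s), the approximation is c_7 = 2.719687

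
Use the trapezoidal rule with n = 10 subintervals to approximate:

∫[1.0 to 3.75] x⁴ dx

f(x) = x⁴
a = 1.0, b = 3.75, n = 10
h = (b - a)/n = 0.275000

Trapezoidal rule: (h/2)[f(x₀) + 2f(x₁) + 2f(x₂) + ... + f(xₙ)]

x_0 = 1.0000, f(x_0) = 1.000000, coefficient = 1
x_1 = 1.2750, f(x_1) = 2.642657, coefficient = 2
x_2 = 1.5500, f(x_2) = 5.772006, coefficient = 2
x_3 = 1.8250, f(x_3) = 11.093063, coefficient = 2
x_4 = 2.1000, f(x_4) = 19.448100, coefficient = 2
x_5 = 2.3750, f(x_5) = 31.816650, coefficient = 2
x_6 = 2.6500, f(x_6) = 49.315506, coefficient = 2
x_7 = 2.9250, f(x_7) = 73.198719, coefficient = 2
x_8 = 3.2000, f(x_8) = 104.857600, coefficient = 2
x_9 = 3.4750, f(x_9) = 145.820719, coefficient = 2
x_10 = 3.7500, f(x_10) = 197.753906, coefficient = 1

I ≈ (0.275000/2) × 1086.683948 = 149.419043
Exact value: 148.115430
Error: 1.303613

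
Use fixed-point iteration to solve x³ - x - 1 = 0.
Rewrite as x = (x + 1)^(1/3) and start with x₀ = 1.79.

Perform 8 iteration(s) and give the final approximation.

Equation: x³ - x - 1 = 0
Fixed-point form: x = (x + 1)^(1/3)
x₀ = 1.79

x_1 = g(1.790000) = 1.407780
x_2 = g(1.407780) = 1.340311
x_3 = g(1.340311) = 1.327673
x_4 = g(1.327673) = 1.325279
x_5 = g(1.325279) = 1.324825
x_6 = g(1.324825) = 1.324738
x_7 = g(1.324738) = 1.324722
x_8 = g(1.324722) = 1.324719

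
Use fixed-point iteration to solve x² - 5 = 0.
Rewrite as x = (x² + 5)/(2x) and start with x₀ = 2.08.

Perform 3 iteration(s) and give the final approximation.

Equation: x² - 5 = 0
Fixed-point form: x = (x² + 5)/(2x)
x₀ = 2.08

x_1 = g(2.080000) = 2.241923
x_2 = g(2.241923) = 2.236076
x_3 = g(2.236076) = 2.236068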